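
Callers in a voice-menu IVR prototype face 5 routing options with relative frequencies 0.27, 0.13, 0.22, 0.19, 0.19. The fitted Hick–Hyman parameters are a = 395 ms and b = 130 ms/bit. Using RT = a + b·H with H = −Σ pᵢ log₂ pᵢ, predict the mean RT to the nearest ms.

H = 0.27·log₂(1/0.27) + 0.13·log₂(1/0.13) + 0.22·log₂(1/0.22) + 0.19·log₂(1/0.19) + 0.19·log₂(1/0.19) = 2.2837 bits.
RT = 395 + 130 × 2.2837 = 691.88 ms.

692 ms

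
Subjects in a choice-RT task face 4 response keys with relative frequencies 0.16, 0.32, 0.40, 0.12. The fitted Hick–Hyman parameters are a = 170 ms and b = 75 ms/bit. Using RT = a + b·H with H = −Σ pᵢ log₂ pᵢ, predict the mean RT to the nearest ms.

308 ms

Entropy contributions −pᵢ log₂ pᵢ: 0.4230, 0.5260, 0.5288, 0.3671; sum H = 1.8449 bits.
RT = a + bH = 170 + 75·1.8449 = 308.37 ms.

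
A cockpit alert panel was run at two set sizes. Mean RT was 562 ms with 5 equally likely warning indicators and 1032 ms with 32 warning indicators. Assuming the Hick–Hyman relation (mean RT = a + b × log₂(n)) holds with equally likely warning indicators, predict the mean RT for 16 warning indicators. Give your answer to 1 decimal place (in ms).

856.5 ms

Fit slope and intercept:
  b = (1032 − 562) / (log₂ 32 − log₂ 5) = 470 / (5 − 2.3219) = 175.499 ms/bit
  a = 562 − 175.499 × 2.3219 = 154.503 ms
Then RT(16) = 154.503 + 175.499 × log₂ 16 = 154.503 + 175.499 × 4 ≈ 856.501 ms.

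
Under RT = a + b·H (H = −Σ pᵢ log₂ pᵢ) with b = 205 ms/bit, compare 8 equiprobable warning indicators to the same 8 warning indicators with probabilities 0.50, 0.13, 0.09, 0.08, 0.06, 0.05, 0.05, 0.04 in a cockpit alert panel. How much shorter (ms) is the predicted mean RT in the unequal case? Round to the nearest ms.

Equiprobable entropy H₀ = log₂ 8 = 3.0000 bits.
Skewed entropy H = −Σ pᵢ log₂ pᵢ = 2.3483 bits.
ΔRT = b·(H₀ − H) = 205 × 0.6517 = 133.60 ms.

134 ms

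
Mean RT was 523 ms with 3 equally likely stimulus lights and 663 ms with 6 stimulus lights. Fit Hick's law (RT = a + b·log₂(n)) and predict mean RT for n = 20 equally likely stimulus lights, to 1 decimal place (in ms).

With log₂ n on the abscissa the relation is linear; from the two conditions:
  b = (663 − 523) / (log₂ 6 − log₂ 3) = 140 / (2.5850 − 1.5850) = 140.000 ms/bit
  a = 523 − 140.000 × 1.5850 = 301.105 ms
Then RT(20) = 301.105 + 140.000 × log₂ 20 = 301.105 + 140.000 × 4.3219 ≈ 906.175 ms.

906.2 ms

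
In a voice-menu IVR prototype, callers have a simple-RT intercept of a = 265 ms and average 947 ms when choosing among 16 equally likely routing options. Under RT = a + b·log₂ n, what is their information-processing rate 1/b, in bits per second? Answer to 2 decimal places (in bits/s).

b = (947 − 265)/log₂ 16 = 682/4 = 170.500 ms per bit = 0.17050 s/bit; the reciprocal is 5.865 bits/s.

5.87 bits/s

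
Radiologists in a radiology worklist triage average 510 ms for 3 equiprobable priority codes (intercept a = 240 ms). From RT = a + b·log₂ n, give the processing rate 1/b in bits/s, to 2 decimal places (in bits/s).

Choice component = 510 − 240 = 270 ms over log₂(3) = 1.5850 bits.
b = 270 / 1.5850 = 170.351 ms/bit, so 1/b = 5.870 bits/s.

5.87 bits/s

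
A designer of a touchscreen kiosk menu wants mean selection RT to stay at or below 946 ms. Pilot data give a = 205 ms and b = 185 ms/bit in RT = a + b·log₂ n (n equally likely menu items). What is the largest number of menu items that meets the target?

185·log₂ n ≤ 946 − 205 = 741, giving log₂ n ≤ 4.0054 and n ≤ 16.060. The largest whole number is 16.

16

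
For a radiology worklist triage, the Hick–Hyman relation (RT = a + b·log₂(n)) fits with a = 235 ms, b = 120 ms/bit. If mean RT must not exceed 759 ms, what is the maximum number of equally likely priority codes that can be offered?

20

120·log₂ n ≤ 759 − 235 = 524, giving log₂ n ≤ 4.3667 and n ≤ 20.630. The largest whole number is 20.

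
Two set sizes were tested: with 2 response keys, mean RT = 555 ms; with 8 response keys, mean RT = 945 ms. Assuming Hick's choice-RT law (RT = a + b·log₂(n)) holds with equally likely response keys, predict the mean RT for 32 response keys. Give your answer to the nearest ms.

1335 ms

With log₂ n on the abscissa the relation is linear; from the two conditions:
  b = (945 − 555) / (log₂ 8 − log₂ 2) = 390 / (3 − 1) = 195 ms/bit
  a = 555 − 195 × 1 = 360 ms
Then RT(32) = 360 + 195 × log₂ 32 = 360 + 195 × 5 ≈ 1335.000 ms.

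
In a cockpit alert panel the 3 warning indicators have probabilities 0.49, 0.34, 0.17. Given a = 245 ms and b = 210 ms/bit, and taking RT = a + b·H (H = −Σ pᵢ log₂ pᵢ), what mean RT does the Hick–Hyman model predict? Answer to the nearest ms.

Entropy contributions −pᵢ log₂ pᵢ: 0.5043, 0.5292, 0.4346; sum H = 1.4680 bits.
RT = a + bH = 245 + 210·1.4680 = 553.29 ms.

553 ms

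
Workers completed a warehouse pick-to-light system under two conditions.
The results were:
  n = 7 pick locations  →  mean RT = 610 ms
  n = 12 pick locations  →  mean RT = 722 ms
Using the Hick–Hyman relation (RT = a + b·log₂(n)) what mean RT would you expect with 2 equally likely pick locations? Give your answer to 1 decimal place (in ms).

349.7 ms

With log₂ n on the abscissa the relation is linear; from the two conditions:
  b = (722 − 610) / (log₂ 12 − log₂ 7) = 112 / (3.5850 − 2.8074) = 144.032 ms/bit
  a = 610 − 144.032 × 2.8074 = 205.652 ms
Then RT(2) = 205.652 + 144.032 × log₂ 2 = 205.652 + 144.032 × 1 ≈ 349.684 ms.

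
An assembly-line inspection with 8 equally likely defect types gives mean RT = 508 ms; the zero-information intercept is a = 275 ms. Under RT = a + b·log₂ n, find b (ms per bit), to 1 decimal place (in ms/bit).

b = (508 − 275) / log₂(8) = 233 / 3 = 77.667 ms/bit.

77.7 ms/bit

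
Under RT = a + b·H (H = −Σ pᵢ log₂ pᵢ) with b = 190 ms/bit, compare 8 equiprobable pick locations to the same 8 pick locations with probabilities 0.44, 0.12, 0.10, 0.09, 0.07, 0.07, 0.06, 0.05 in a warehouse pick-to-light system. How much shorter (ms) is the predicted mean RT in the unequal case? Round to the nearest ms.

The RT saving is b·ΔH. Equiprobable H₀ = log₂(8) = 3.0000 bits; with the given probabilities H = 2.5298 bits.
b·(H₀ − H) = 190 × (3.0000 − 2.5298) = 89.34 ms.

89 ms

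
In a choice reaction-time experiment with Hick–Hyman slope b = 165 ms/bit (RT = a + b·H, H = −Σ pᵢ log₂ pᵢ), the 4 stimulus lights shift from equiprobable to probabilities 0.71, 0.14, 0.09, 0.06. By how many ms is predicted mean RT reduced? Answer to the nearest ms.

115 ms

Equiprobable entropy H₀ = log₂ 4 = 2.0000 bits.
Skewed entropy H = −Σ pᵢ log₂ pᵢ = 1.3041 bits.
ΔRT = b·(H₀ − H) = 165 × 0.6959 = 114.82 ms.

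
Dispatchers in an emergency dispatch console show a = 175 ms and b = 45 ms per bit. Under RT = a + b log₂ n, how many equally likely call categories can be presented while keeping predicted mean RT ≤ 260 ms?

3

Set 175 + 45·log₂ n ≤ 260 → log₂ n ≤ (260 − 175)/45 = 1.8889.
So n ≤ 2^1.8889 = 3.703; the largest integer n is 3.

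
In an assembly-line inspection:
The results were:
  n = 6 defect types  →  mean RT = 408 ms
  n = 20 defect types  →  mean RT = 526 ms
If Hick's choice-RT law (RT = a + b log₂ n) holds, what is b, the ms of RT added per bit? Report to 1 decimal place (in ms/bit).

b = (RT₂ − RT₁)/(log₂ n₂ − log₂ n₁) = (526 − 408)/(4.3219 − 2.5850) = 67.935 ms/bit.

67.9 ms/bit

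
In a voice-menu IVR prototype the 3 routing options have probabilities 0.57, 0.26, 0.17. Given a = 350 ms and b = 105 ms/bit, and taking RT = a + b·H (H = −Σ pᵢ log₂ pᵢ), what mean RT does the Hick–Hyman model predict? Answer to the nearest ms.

H = 0.57·log₂(1/0.57) + 0.26·log₂(1/0.26) + 0.17·log₂(1/0.17) = 1.4021 bits.
RT = 350 + 105 × 1.4021 = 497.22 ms.

497 ms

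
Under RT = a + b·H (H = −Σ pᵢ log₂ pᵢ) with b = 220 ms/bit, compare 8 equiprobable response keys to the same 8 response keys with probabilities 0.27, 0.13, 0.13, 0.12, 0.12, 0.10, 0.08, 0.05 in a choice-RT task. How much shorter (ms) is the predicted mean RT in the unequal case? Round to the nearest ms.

33 ms

Equiprobable entropy H₀ = log₂ 8 = 3.0000 bits.
Skewed entropy H = −Σ pᵢ log₂ pᵢ = 2.8492 bits.
ΔRT = b·(H₀ − H) = 220 × 0.1508 = 33.17 ms.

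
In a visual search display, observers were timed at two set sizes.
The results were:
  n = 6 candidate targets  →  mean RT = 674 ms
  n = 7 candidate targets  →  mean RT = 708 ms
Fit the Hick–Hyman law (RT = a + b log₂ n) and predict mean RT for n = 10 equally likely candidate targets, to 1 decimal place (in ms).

786.7 ms

Solve the two-equation system in a and b:
  b = (708 − 674) / (log₂ 7 − log₂ 6) = 34 / (2.8074 − 2.5850) = 152.883 ms/bit
  a = 674 − 152.883 × 2.5850 = 278.803 ms
Then RT(10) = 278.803 + 152.883 × log₂ 10 = 278.803 + 152.883 × 3.3219 ≈ 786.669 ms.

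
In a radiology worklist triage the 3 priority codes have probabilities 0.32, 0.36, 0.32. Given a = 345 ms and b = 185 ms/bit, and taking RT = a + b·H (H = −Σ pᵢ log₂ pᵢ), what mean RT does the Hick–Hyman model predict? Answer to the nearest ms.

Entropy contributions −pᵢ log₂ pᵢ: 0.5260, 0.5306, 0.5260; sum H = 1.5827 bits.
RT = a + bH = 345 + 185·1.5827 = 637.80 ms.

638 ms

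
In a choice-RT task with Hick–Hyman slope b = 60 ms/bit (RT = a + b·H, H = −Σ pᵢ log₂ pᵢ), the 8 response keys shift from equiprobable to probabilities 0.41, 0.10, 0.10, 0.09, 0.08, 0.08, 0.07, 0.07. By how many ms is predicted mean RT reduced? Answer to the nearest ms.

Equiprobable entropy H₀ = log₂ 8 = 3.0000 bits.
Skewed entropy H = −Σ pᵢ log₂ pᵢ = 2.6246 bits.
ΔRT = b·(H₀ − H) = 60 × 0.3754 = 22.53 ms.

23 ms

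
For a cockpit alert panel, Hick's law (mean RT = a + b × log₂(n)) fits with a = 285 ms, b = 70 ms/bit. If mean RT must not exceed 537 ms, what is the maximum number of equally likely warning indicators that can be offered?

Set 285 + 70·log₂ n ≤ 537 → log₂ n ≤ (537 − 285)/70 = 3.6000.
So n ≤ 2^3.6000 = 12.126; the largest integer n is 12.

12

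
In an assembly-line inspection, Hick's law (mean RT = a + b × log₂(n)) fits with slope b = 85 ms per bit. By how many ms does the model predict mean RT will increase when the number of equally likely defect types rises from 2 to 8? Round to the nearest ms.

170 ms

ΔRT = (a + b log₂ n₂) − (a + b log₂ n₁) = b·(log₂ n₂ − log₂ n₁).
log₂(8) − log₂(2) = log₂(8/2) = log₂(4) = 2.
ΔRT = 85 × 2.0000 = 170.000 ms.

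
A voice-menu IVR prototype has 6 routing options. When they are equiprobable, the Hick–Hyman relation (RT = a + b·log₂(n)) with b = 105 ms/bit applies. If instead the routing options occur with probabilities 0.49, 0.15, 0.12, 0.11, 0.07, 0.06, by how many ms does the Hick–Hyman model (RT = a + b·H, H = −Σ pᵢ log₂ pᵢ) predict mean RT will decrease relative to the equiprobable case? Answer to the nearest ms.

The RT saving is b·ΔH. Equiprobable H₀ = log₂(6) = 2.5850 bits; with the given probabilities H = 2.1443 bits.
b·(H₀ − H) = 105 × (2.5850 − 2.1443) = 46.27 ms.

46 ms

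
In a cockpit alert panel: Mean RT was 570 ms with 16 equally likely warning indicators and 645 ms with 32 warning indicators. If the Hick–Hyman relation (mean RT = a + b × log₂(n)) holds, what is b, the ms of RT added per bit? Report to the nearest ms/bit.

75 ms/bit

The slope on a log₂ axis is (645 − 570) / (5 − 4) = 75 ms/bit.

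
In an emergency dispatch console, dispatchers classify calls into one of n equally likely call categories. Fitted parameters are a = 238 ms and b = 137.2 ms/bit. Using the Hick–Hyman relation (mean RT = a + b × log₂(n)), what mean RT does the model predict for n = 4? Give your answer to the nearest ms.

512 ms

log₂(4) = 2 bits, so RT = 238 + 137.2 × 2 ≈ 512.400 ms.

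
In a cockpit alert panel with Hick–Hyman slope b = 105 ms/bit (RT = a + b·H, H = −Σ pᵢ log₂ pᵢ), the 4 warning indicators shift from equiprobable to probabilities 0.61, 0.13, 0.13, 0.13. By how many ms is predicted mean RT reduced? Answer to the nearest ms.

44 ms

Equiprobable entropy H₀ = log₂ 4 = 2.0000 bits.
Skewed entropy H = −Σ pᵢ log₂ pᵢ = 1.5829 bits.
ΔRT = b·(H₀ − H) = 105 × 0.4171 = 43.79 ms.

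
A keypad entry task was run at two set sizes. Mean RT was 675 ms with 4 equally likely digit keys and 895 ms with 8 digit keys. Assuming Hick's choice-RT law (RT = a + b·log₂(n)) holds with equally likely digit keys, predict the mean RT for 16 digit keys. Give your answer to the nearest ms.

1115 ms

RT is linear in log₂ n, so two points fix the line:
  b = (895 − 675) / (log₂ 8 − log₂ 4) = 220 / (3 − 2) = 220 ms/bit
  a = 675 − 220 × 2 = 235 ms
Then RT(16) = 235 + 220 × log₂ 16 = 235 + 220 × 4 ≈ 1115.000 ms.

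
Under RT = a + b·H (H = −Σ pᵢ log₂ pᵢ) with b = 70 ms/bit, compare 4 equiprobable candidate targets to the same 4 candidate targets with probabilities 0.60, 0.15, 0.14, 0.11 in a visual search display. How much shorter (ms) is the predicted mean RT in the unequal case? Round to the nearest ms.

28 ms

The RT saving is b·ΔH. Equiprobable H₀ = log₂(4) = 2.0000 bits; with the given probabilities H = 1.6001 bits.
b·(H₀ − H) = 70 × (2.0000 − 1.6001) = 27.99 ms.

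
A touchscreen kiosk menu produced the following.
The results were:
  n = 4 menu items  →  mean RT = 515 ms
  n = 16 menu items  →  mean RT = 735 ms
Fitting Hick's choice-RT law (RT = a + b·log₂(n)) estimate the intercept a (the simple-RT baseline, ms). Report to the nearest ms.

295 ms

The slope on a log₂ axis is (735 − 515) / (4 − 2) = 110 ms/bit.
Intercept: a = 515 − 110·log₂(4) = 295.000 ms.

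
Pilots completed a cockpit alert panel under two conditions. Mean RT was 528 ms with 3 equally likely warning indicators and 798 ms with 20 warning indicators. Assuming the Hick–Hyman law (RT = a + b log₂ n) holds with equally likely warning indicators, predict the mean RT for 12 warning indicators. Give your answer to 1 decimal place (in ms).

Fit slope and intercept:
  b = (798 − 528) / (log₂ 20 − log₂ 3) = 270 / (4.3219 − 1.5850) = 98.649 ms/bit
  a = 528 − 98.649 × 1.5850 = 371.644 ms
Then RT(12) = 371.644 + 98.649 × log₂ 12 = 371.644 + 98.649 × 3.5850 ≈ 725.299 ms.

725.3 ms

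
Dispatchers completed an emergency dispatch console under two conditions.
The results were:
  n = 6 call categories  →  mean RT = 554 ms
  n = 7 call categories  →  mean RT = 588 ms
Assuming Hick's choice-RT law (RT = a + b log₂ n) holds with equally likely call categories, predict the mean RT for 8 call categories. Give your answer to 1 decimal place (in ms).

Fit slope and intercept:
  b = (588 − 554) / (log₂ 7 − log₂ 6) = 34 / (2.8074 − 2.5850) = 152.883 ms/bit
  a = 554 − 152.883 × 2.5850 = 158.803 ms
Then RT(8) = 158.803 + 152.883 × log₂ 8 = 158.803 + 152.883 × 3 ≈ 617.452 ms.

617.5 ms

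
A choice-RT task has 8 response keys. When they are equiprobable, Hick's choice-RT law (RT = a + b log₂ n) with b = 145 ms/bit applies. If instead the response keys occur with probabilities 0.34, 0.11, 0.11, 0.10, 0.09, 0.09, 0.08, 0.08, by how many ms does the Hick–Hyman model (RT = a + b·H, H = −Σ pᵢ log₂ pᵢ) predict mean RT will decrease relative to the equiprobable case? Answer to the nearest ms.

The RT saving is b·ΔH. Equiprobable H₀ = log₂(8) = 3.0000 bits; with the given probabilities H = 2.7703 bits.
b·(H₀ − H) = 145 × (3.0000 − 2.7703) = 33.31 ms.

33 ms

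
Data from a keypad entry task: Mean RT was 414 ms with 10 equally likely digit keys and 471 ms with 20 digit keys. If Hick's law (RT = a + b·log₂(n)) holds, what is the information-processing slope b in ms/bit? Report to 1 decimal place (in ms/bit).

Slope: b = (471 − 414) / (log₂ 20 − log₂ 10) = 57/1.0000 = 57.000 ms/bit.

57.0 ms/bit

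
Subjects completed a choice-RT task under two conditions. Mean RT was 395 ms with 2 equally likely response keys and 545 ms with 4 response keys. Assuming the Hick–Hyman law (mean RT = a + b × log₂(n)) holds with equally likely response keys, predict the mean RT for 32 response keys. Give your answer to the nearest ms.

995 ms

RT is linear in log₂ n, so two points fix the line:
  b = (545 − 395) / (log₂ 4 − log₂ 2) = 150 / (2 − 1) = 150 ms/bit
  a = 395 − 150 × 1 = 245 ms
Then RT(32) = 245 + 150 × log₂ 32 = 245 + 150 × 5 ≈ 995.000 ms.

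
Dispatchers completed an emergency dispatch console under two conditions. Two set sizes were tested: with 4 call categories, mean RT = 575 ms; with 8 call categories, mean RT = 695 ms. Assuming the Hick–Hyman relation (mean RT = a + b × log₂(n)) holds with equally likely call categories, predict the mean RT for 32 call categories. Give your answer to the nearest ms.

Fit slope and intercept:
  b = (695 − 575) / (log₂ 8 − log₂ 4) = 120 / (3 − 2) = 120 ms/bit
  a = 575 − 120 × 2 = 335 ms
Then RT(32) = 335 + 120 × log₂ 32 = 335 + 120 × 5 ≈ 935.000 ms.

935 ms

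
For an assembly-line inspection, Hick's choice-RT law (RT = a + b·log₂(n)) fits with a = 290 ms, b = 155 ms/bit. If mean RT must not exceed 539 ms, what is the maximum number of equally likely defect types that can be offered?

3

Information budget: (539 − 290)/155 = 1.6065 bits, so n ≤ 2^1.6065 = 3.045 → at most 3.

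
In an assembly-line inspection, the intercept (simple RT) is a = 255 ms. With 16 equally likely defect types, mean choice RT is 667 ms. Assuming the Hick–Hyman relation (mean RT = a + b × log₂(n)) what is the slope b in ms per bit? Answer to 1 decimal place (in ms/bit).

103.0 ms/bit

16 alternatives carry log₂ 16 = 4 bits; the choice cost is 667 − 255 = 412 ms, so b = 412/4 = 103.000 ms/bit.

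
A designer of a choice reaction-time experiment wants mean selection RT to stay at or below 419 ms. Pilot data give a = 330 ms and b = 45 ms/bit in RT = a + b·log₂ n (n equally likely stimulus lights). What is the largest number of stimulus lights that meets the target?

3

45·log₂ n ≤ 419 − 330 = 89, giving log₂ n ≤ 1.9778 and n ≤ 3.939. The largest whole number is 3.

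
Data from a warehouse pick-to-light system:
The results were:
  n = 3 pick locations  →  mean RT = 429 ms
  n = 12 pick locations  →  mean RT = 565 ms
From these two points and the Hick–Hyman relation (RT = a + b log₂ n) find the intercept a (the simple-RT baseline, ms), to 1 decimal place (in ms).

Slope: b = (565 − 429) / (log₂ 12 − log₂ 3) = 136/2.0000 = 68.000 ms/bit.
Intercept: a = 429 − 68.000·log₂(3) = 321.223 ms.

321.2 ms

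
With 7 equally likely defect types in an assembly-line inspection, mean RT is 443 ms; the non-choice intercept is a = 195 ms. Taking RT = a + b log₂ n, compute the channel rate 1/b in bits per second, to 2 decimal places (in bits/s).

Choice component = 443 − 195 = 248 ms over log₂(7) = 2.8074 bits.
b = 248 / 2.8074 = 88.339 ms/bit, so 1/b = 11.320 bits/s.

11.32 bits/s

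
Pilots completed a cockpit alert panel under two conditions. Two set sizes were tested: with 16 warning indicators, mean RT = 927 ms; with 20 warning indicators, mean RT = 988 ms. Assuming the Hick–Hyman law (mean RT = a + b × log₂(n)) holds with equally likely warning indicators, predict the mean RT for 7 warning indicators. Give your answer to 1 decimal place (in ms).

RT is linear in log₂ n, so two points fix the line:
  b = (988 − 927) / (log₂ 20 − log₂ 16) = 61 / (4.3219 − 4) = 189.483 ms/bit
  a = 927 − 189.483 × 4 = 169.067 ms
Then RT(7) = 169.067 + 189.483 × log₂ 7 = 169.067 + 189.483 × 2.8074 ≈ 701.014 ms.

701.0 ms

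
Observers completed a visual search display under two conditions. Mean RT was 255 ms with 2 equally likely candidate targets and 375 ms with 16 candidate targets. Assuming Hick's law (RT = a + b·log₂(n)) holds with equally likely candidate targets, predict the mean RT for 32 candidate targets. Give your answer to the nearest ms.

415 ms

Fit slope and intercept:
  b = (375 − 255) / (log₂ 16 − log₂ 2) = 120 / (4 − 1) = 40 ms/bit
  a = 255 − 40 × 1 = 215 ms
Then RT(32) = 215 + 40 × log₂ 32 = 215 + 40 × 5 ≈ 415.000 ms.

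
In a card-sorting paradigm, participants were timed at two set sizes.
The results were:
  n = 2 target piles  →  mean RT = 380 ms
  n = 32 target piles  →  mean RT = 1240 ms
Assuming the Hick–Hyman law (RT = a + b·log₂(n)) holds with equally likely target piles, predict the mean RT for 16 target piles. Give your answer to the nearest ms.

With log₂ n on the abscissa the relation is linear; from the two conditions:
  b = (1240 − 380) / (log₂ 32 − log₂ 2) = 860 / (5 − 1) = 215 ms/bit
  a = 380 − 215 × 1 = 165 ms
Then RT(16) = 165 + 215 × log₂ 16 = 165 + 215 × 4 ≈ 1025.000 ms.

1025 ms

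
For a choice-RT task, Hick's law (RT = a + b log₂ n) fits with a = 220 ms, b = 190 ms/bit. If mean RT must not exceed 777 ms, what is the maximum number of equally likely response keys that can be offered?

7

Information budget: (777 − 220)/190 = 2.9316 bits, so n ≤ 2^2.9316 = 7.629 → at most 7.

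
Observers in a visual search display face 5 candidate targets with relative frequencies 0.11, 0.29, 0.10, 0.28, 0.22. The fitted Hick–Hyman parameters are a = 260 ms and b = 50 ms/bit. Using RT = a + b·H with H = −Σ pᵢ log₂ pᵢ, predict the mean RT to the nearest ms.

Entropy contributions −pᵢ log₂ pᵢ: 0.3503, 0.5179, 0.3322, 0.5142, 0.4806; sum H = 2.1952 bits.
RT = a + bH = 260 + 50·2.1952 = 369.76 ms.

370 ms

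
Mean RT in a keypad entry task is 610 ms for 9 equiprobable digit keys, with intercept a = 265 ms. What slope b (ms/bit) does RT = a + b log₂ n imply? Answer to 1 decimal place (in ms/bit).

log₂(9) = 3.1699 bits.
b = (RT − a)/log₂ n = (610 − 265) / 3.1699 = 108.835 ms/bit.

108.8 ms/bit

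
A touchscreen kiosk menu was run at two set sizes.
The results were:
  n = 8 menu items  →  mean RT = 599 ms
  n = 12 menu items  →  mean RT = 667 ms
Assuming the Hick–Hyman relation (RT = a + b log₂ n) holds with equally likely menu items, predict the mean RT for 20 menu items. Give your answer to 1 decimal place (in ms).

752.7 ms

Solve the two-equation system in a and b:
  b = (667 − 599) / (log₂ 12 − log₂ 8) = 68 / (3.5850 − 3) = 116.247 ms/bit
  a = 599 − 116.247 × 3 = 250.260 ms
Then RT(20) = 250.260 + 116.247 × log₂ 20 = 250.260 + 116.247 × 4.3219 ≈ 752.670 ms.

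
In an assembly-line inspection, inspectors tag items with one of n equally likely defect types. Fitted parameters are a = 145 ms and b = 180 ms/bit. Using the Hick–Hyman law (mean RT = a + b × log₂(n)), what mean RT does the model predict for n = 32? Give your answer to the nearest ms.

1045 ms

log₂(32) = 5 bits, so RT = 145 + 180 × 5 ≈ 1045.000 ms.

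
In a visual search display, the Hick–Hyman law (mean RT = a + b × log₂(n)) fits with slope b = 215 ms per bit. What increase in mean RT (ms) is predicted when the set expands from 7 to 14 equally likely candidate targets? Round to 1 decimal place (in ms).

The intercept a cancels: ΔRT = b·(log₂ n₂ − log₂ n₁) = b·log₂(n₂/n₁).
log₂(14) − log₂(7) = log₂(14/7) = log₂(2) = 1.
ΔRT = 215 × 1.0000 = 215.000 ms.

215.0 ms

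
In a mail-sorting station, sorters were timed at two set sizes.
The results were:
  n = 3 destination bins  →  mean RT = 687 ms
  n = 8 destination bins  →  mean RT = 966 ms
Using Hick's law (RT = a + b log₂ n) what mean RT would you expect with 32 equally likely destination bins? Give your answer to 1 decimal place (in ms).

1360.3 ms

Fit slope and intercept:
  b = (966 − 687) / (log₂ 8 − log₂ 3) = 279 / (3 − 1.5850) = 197.168 ms/bit
  a = 687 − 197.168 × 1.5850 = 374.496 ms
Then RT(32) = 374.496 + 197.168 × log₂ 32 = 374.496 + 197.168 × 5 ≈ 1360.336 ms.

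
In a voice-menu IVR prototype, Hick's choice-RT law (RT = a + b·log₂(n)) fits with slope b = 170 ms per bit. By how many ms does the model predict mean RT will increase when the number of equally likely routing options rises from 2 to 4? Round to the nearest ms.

Only the slope matters, since a is common to both: ΔRT = b·log₂(n₂/n₁).
log₂(4) − log₂(2) = log₂(4/2) = log₂(2) = 1.
ΔRT = 170 × 1.0000 = 170.000 ms.

170 ms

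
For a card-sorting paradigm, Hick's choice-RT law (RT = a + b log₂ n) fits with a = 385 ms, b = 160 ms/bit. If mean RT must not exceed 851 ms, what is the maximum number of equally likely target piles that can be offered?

7

160·log₂ n ≤ 851 − 385 = 466, giving log₂ n ≤ 2.9125 and n ≤ 7.529. The largest whole number is 7.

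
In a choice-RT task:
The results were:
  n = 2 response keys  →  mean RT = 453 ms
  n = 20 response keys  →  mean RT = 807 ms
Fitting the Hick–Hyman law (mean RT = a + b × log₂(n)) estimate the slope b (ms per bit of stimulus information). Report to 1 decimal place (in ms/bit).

b = (RT₂ − RT₁)/(log₂ n₂ − log₂ n₁) = (807 − 453)/(4.3219 − 1) = 106.565 ms/bit.

106.6 ms/bit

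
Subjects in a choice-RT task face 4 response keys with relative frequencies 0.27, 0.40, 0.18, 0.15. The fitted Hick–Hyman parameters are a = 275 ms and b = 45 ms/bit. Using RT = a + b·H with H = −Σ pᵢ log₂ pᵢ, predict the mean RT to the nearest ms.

Entropy contributions −pᵢ log₂ pᵢ: 0.5100, 0.5288, 0.4453, 0.4105; sum H = 1.8946 bits.
RT = a + bH = 275 + 45·1.8946 = 360.26 ms.

360 ms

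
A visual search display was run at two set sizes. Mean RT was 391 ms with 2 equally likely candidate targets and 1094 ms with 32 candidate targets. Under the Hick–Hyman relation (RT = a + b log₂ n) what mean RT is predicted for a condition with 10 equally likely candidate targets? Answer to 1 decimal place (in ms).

799.1 ms

Solve the two-equation system in a and b:
  b = (1094 − 391) / (log₂ 32 − log₂ 2) = 703 / (5 − 1) = 175.750 ms/bit
  a = 391 − 175.750 × 1 = 215.250 ms
Then RT(10) = 215.250 + 175.750 × log₂ 10 = 215.250 + 175.750 × 3.3219 ≈ 799.079 ms.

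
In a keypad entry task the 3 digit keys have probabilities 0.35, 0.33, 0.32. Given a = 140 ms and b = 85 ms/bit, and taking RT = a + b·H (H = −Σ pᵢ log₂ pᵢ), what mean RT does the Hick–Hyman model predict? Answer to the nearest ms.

Entropy contributions −pᵢ log₂ pᵢ: 0.5301, 0.5278, 0.5260; sum H = 1.5840 bits.
RT = a + bH = 140 + 85·1.5840 = 274.64 ms.

275 ms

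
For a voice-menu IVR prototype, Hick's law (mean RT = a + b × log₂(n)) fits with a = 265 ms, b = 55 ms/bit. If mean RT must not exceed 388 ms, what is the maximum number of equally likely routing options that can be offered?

55·log₂ n ≤ 388 − 265 = 123, giving log₂ n ≤ 2.2364 and n ≤ 4.712. The largest whole number is 4.

4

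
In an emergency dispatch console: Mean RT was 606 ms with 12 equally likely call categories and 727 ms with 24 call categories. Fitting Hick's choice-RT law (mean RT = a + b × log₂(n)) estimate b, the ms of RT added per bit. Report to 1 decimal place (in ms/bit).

The slope on a log₂ axis is (727 − 606) / (4.5850 − 3.5850) = 121.000 ms/bit.

121.0 ms/bit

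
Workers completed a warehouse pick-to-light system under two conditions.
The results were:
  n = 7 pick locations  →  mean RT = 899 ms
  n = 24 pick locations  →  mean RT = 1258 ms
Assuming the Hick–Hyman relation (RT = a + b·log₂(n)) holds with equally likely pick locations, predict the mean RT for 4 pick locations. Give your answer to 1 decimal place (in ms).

735.9 ms

Fit slope and intercept:
  b = (1258 − 899) / (log₂ 24 − log₂ 7) = 359 / (4.5850 − 2.8074) = 201.957 ms/bit
  a = 899 − 201.957 × 2.8074 = 332.035 ms
Then RT(4) = 332.035 + 201.957 × log₂ 4 = 332.035 + 201.957 × 2 ≈ 735.949 ms.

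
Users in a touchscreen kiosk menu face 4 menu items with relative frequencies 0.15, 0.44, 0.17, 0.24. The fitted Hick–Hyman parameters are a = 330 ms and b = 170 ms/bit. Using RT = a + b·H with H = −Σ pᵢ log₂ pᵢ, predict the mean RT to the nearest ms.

646 ms

Entropy contributions −pᵢ log₂ pᵢ: 0.4105, 0.5211, 0.4346, 0.4941; sum H = 1.8604 bits.
RT = a + bH = 330 + 170·1.8604 = 646.27 ms.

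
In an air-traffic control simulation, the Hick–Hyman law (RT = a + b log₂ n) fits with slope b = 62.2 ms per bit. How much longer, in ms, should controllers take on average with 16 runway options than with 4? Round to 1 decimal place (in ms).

124.4 ms

Only the slope matters, since a is common to both: ΔRT = b·log₂(n₂/n₁).
log₂(16) − log₂(4) = log₂(16/4) = log₂(4) = 2.
ΔRT = 62.2 × 2.0000 = 124.400 ms.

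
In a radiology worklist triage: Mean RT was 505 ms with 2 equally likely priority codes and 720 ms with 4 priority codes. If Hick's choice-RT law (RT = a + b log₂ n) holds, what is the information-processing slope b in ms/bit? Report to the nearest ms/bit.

Slope: b = (720 − 505) / (log₂ 4 − log₂ 2) = 215/1.0000 = 215 ms/bit.

215 ms/bit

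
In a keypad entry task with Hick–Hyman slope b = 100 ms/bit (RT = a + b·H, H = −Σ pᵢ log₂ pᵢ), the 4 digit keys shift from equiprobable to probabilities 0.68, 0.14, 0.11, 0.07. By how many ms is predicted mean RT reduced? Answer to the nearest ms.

The RT saving is b·ΔH. Equiprobable H₀ = log₂(4) = 2.0000 bits; with the given probabilities H = 1.3943 bits.
b·(H₀ − H) = 100 × (2.0000 − 1.3943) = 60.57 ms.

61 ms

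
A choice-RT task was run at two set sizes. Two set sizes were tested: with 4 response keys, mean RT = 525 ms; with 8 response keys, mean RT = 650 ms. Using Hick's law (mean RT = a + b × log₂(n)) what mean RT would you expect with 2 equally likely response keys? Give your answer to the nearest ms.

400 ms

Fit slope and intercept:
  b = (650 − 525) / (log₂ 8 − log₂ 4) = 125 / (3 − 2) = 125 ms/bit
  a = 525 − 125 × 2 = 275 ms
Then RT(2) = 275 + 125 × log₂ 2 = 275 + 125 × 1 ≈ 400.000 ms.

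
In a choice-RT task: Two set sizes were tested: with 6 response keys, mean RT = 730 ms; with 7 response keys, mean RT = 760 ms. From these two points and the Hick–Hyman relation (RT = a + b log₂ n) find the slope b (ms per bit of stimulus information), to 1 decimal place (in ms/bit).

Slope: b = (760 − 730) / (log₂ 7 − log₂ 6) = 30/0.2224 = 134.897 ms/bit.

134.9 ms/bit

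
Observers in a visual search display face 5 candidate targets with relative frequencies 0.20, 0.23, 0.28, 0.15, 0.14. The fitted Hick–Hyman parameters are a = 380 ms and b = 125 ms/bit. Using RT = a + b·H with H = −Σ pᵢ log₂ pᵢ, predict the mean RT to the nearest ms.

664 ms

H = 0.20·log₂(1/0.20) + 0.23·log₂(1/0.23) + 0.28·log₂(1/0.28) + 0.15·log₂(1/0.15) + 0.14·log₂(1/0.14) = 2.2739 bits.
RT = 380 + 125 × 2.2739 = 664.24 ms.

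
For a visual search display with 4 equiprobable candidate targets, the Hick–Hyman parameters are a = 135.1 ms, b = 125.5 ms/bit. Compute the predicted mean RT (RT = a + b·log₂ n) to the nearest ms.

386 ms

log₂(4) = 2 bits, so RT = 135.1 + 125.5 × 2 ≈ 386.100 ms.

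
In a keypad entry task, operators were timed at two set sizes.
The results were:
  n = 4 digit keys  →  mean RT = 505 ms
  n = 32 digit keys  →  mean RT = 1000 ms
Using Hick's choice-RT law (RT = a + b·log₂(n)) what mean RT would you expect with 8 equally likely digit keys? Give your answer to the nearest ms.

Solve the two-equation system in a and b:
  b = (1000 − 505) / (log₂ 32 − log₂ 4) = 495 / (5 − 2) = 165 ms/bit
  a = 505 − 165 × 2 = 175 ms
Then RT(8) = 175 + 165 × log₂ 8 = 175 + 165 × 3 ≈ 670.000 ms.

670 ms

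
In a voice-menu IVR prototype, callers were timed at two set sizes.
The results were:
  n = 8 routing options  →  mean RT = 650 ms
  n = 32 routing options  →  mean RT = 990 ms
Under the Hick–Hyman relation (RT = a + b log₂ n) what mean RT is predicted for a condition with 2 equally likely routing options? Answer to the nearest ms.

Fit slope and intercept:
  b = (990 − 650) / (log₂ 32 − log₂ 8) = 340 / (5 − 3) = 170 ms/bit
  a = 650 − 170 × 3 = 140 ms
Then RT(2) = 140 + 170 × log₂ 2 = 140 + 170 × 1 ≈ 310.000 ms.

310 ms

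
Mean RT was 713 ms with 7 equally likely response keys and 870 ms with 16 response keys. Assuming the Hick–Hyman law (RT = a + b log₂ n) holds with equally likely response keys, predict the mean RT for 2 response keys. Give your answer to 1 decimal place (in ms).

475.1 ms

RT is linear in log₂ n, so two points fix the line:
  b = (870 − 713) / (log₂ 16 − log₂ 7) = 157 / (4 − 2.8074) = 131.640 ms/bit
  a = 713 − 131.640 × 2.8074 = 343.439 ms
Then RT(2) = 343.439 + 131.640 × log₂ 2 = 343.439 + 131.640 × 1 ≈ 475.079 ms.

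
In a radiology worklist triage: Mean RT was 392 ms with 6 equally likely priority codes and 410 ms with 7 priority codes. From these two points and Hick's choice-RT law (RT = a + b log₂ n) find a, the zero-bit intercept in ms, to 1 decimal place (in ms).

182.8 ms

The slope on a log₂ axis is (410 − 392) / (2.8074 − 2.5850) = 80.938 ms/bit.
Intercept: a = 392 − 80.938·log₂(6) = 182.778 ms.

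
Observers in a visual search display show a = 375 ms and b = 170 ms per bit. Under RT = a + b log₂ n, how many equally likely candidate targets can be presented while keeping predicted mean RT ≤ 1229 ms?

32

170·log₂ n ≤ 1229 − 375 = 854, giving log₂ n ≤ 5.0235 and n ≤ 32.526. The largest whole number is 32.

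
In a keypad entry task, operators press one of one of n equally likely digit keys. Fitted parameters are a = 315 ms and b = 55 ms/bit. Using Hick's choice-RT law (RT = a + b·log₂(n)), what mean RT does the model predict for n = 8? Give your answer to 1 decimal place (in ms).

480.0 ms

log₂(8) = 3 bits, so RT = 315 + 55 × 3 ≈ 480.000 ms.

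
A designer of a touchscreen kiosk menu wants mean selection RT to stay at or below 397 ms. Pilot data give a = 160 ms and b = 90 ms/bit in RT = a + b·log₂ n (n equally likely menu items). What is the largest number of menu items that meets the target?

Information budget: (397 − 160)/90 = 2.6333 bits, so n ≤ 2^2.6333 = 6.205 → at most 6.

6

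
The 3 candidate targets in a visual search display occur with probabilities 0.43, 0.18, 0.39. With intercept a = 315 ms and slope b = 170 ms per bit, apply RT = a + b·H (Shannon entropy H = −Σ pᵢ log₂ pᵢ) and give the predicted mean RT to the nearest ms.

570 ms

Entropy contributions −pᵢ log₂ pᵢ: 0.5236, 0.4453, 0.5298; sum H = 1.4987 bits.
RT = a + bH = 315 + 170·1.4987 = 569.77 ms.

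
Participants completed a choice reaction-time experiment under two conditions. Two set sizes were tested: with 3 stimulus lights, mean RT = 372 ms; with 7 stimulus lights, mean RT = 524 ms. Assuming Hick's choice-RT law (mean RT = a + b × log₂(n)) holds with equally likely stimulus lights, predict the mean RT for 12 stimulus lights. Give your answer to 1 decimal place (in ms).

Fit slope and intercept:
  b = (524 − 372) / (log₂ 7 − log₂ 3) = 152 / (2.8074 − 1.5850) = 124.346 ms/bit
  a = 372 − 124.346 × 1.5850 = 174.916 ms
Then RT(12) = 174.916 + 124.346 × log₂ 12 = 174.916 + 124.346 × 3.5850 ≈ 620.693 ms.

620.7 ms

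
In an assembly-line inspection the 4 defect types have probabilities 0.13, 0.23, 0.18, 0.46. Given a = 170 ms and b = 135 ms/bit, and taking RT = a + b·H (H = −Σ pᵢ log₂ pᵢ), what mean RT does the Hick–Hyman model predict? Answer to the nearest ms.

417 ms

Entropy contributions −pᵢ log₂ pᵢ: 0.3826, 0.4877, 0.4453, 0.5153; sum H = 1.8310 bits.
RT = a + bH = 170 + 135·1.8310 = 417.18 ms.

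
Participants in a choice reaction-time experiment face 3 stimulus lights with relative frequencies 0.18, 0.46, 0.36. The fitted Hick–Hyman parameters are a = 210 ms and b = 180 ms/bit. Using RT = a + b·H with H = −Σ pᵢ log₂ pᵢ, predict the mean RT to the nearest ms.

H = 0.18·log₂(1/0.18) + 0.46·log₂(1/0.46) + 0.36·log₂(1/0.36) = 1.4913 bits.
RT = 210 + 180 × 1.4913 = 478.43 ms.

478 ms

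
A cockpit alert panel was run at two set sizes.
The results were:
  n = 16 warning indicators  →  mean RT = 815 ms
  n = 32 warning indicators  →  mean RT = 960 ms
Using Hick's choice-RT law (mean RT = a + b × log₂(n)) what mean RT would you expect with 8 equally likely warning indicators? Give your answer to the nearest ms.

670 ms

RT is linear in log₂ n, so two points fix the line:
  b = (960 − 815) / (log₂ 32 − log₂ 16) = 145 / (5 − 4) = 145 ms/bit
  a = 815 − 145 × 4 = 235 ms
Then RT(8) = 235 + 145 × log₂ 8 = 235 + 145 × 3 ≈ 670.000 ms.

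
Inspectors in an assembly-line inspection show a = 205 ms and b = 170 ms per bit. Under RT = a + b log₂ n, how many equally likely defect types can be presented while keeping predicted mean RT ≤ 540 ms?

170·log₂ n ≤ 540 − 205 = 335, giving log₂ n ≤ 1.9706 and n ≤ 3.919. The largest whole number is 3.

3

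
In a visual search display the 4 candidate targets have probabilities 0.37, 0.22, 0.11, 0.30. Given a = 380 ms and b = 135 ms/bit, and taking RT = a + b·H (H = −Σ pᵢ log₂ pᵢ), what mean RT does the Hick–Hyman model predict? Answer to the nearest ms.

634 ms

Entropy contributions −pᵢ log₂ pᵢ: 0.5307, 0.4806, 0.3503, 0.5211; sum H = 1.8827 bits.
RT = a + bH = 380 + 135·1.8827 = 634.16 ms.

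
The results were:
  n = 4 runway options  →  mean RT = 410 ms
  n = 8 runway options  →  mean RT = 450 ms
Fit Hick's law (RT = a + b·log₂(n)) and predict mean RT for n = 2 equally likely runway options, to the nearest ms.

370 ms

RT is linear in log₂ n, so two points fix the line:
  b = (450 − 410) / (log₂ 8 − log₂ 4) = 40 / (3 − 2) = 40 ms/bit
  a = 410 − 40 × 2 = 330 ms
Then RT(2) = 330 + 40 × log₂ 2 = 330 + 40 × 1 ≈ 370.000 ms.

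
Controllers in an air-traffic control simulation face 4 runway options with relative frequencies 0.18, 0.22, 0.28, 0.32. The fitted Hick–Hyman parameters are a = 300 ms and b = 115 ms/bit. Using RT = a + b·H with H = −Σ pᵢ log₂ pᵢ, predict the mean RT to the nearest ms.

526 ms

H = 0.18·log₂(1/0.18) + 0.22·log₂(1/0.22) + 0.28·log₂(1/0.28) + 0.32·log₂(1/0.32) = 1.9661 bits.
RT = 300 + 115 × 1.9661 = 526.11 ms.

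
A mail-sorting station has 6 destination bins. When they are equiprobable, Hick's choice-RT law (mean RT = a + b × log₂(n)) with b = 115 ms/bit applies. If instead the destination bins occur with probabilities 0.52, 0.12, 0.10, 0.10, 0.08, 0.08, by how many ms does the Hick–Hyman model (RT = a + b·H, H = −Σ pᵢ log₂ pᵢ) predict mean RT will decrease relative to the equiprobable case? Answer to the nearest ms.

55 ms

Equiprobable entropy H₀ = log₂ 6 = 2.5850 bits.
Skewed entropy H = −Σ pᵢ log₂ pᵢ = 2.1050 bits.
ΔRT = b·(H₀ − H) = 115 × 0.4799 = 55.19 ms.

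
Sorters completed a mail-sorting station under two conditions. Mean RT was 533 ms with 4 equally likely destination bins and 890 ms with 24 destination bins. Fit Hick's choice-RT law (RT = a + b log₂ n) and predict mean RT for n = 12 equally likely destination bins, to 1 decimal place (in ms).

Fit slope and intercept:
  b = (890 − 533) / (log₂ 24 − log₂ 4) = 357 / (4.5850 − 2) = 138.106 ms/bit
  a = 533 − 138.106 × 2 = 256.787 ms
Then RT(12) = 256.787 + 138.106 × log₂ 12 = 256.787 + 138.106 × 3.5850 ≈ 751.894 ms.

751.9 ms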